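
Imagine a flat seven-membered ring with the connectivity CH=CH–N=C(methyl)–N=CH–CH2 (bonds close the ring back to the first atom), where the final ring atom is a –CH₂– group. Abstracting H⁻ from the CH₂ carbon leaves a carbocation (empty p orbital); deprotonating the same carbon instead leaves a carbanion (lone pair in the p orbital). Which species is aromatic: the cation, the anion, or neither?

In both ions every ring atom is sp² and contributes a p orbital, so both rings are fully conjugated.
Cation: 3 × 2 + 0 = 6 π electrons → 4(1)+2, aromatic.
Anion: 3 × 2 + 2 = 8 π electrons → 4(2), antiaromatic.

The cation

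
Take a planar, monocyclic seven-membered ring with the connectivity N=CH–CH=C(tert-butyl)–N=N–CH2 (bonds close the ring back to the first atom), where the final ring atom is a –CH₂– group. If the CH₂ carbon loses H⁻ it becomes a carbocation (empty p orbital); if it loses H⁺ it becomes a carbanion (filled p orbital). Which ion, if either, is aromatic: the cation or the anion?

In both ions every ring atom is sp² and contributes a p orbital, so both rings are fully conjugated.
Cation: 3 × 2 + 0 = 6 π electrons → 4(1)+2, aromatic.
Anion: 3 × 2 + 2 = 8 π electrons → 4(2), antiaromatic.

The cation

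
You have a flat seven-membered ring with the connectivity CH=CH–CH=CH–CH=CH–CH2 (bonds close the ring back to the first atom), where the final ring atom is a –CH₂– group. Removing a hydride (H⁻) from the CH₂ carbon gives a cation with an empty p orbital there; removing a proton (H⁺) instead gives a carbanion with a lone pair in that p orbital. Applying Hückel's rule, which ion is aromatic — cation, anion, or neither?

In both ions every ring atom is sp² and contributes a p orbital, so both rings are fully conjugated.
Cation: 3 × 2 + 0 = 6 π electrons → 4(1)+2, aromatic.
Anion: 3 × 2 + 2 = 8 π electrons → 4(2), antiaromatic.

The cation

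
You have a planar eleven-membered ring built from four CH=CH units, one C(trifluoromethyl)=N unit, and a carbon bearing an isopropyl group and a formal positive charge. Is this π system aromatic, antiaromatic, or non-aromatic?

The p orbitals form a continuous loop: every atom in a ring double bond is sp² and brings one electron to the p orbital; each =N– nitrogen is pyridine-type (lone pair in the sp² plane, one electron in the p orbital); the carbocation has an empty p orbital. The ring is fully conjugated.
π-electron count: 5 × 2 = 10 from the double-bond units + 0 from the C(isopropyl)(+) atom = 10.
That gives a 4n+2 count (10, n = 2).

Aromatic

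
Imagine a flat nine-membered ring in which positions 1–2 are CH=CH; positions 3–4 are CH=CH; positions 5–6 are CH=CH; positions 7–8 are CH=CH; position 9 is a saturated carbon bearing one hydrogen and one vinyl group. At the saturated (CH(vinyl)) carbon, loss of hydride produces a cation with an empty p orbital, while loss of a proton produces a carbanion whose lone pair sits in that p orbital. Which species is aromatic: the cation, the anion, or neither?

The anion

Once that carbon is sp², every ring atom has a p orbital and both ions are fully conjugated.
Cation: 4 × 2 + 0 = 8 π electrons → 4(2), antiaromatic.
Anion: 4 × 2 + 2 = 10 π electrons → 4(2)+2, aromatic.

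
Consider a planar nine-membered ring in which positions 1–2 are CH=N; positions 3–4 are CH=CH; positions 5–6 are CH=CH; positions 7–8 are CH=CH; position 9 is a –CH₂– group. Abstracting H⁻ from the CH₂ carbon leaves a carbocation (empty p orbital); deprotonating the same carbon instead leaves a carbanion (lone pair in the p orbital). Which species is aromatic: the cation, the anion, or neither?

Once that carbon is sp², every ring atom has a p orbital and both ions are fully conjugated.
Cation: 4 × 2 + 0 = 8 π electrons → 4(2), antiaromatic.
Anion: 4 × 2 + 2 = 10 π electrons → 4(2)+2, aromatic.

The anion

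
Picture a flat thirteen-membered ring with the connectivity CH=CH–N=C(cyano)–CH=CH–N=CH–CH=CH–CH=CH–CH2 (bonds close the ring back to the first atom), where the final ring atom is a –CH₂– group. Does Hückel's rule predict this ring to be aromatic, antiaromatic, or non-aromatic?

Non-aromatic

The CH2 carbon is saturated: the tetrahedral CH₂ carbon is sp³ and has no p orbital in the ring π system. Conjugation is not continuous around the ring.
Hückel's rule only applies to fully conjugated rings, so this one is simply non-aromatic.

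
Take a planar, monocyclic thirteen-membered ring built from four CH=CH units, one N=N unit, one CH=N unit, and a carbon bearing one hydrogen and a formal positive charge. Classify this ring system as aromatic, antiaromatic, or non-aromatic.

Check conjugation: every atom in a ring double bond is sp² and brings one electron to the p orbital; the doubly-bonded nitrogens are pyridine-type — their lone pairs lie in the ring plane, leaving one electron in the p orbital; the carbocation has an empty p orbital — every position has a p orbital, so the cyclic π system is continuous.
π-electron count: 6 × 2 = 12 from the double-bond units + 0 from the CH(+) atom = 12.
A 4n π count (12, n = 3) in a planar conjugated ring means antiaromatic.

Antiaromatic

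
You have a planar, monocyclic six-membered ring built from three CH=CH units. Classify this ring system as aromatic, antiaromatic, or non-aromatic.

Aromatic

Every ring atom contributes a p orbital perpendicular to the ring (the double-bond atoms are sp², each contributing one p electron), so the π system is cyclic and fully conjugated.
Counting π electrons: 3 × 2 = 6 from the 3 double-bond units.
Since 6 = 4·1 + 2, the ring meets the 4n+2 criterion.
(This ring is benzene.)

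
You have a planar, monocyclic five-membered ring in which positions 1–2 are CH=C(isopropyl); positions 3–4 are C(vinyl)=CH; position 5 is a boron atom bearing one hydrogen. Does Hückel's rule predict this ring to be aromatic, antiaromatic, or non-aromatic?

Check conjugation: each doubly-bonded ring atom is sp² with one p-orbital electron; the boron has an empty p orbital — every position has a p orbital, so the cyclic π system is continuous.
Adding the contributions, 2 × 2 = 4 from the double-bond units + 0 from the BH atom = 4.
With 4 = 4·1 π electrons, Hückel's rule classifies the planar ring as antiaromatic.

Antiaromatic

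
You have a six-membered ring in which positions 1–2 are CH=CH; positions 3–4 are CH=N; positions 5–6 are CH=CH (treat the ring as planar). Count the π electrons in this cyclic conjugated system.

The p orbitals form a continuous loop: every atom in a ring double bond is sp² and brings one electron to the p orbital; the doubly-bonded nitrogens are pyridine-type — their lone pairs lie in the ring plane, leaving one electron in the p orbital. The ring is fully conjugated.
π-electron count: 3 × 2 = 6 from the 3 double-bond units.

6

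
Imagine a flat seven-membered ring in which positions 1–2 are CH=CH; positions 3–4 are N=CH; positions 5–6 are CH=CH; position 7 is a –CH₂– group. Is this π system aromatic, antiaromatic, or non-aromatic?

Non-aromatic

The CH2 position has four σ bonds — the tetrahedral CH₂ carbon is sp³ and has no p orbital in the ring π system — so the cyclic conjugation is interrupted.
Without a continuous loop of overlapping p orbitals the Hückel electron count never comes into play.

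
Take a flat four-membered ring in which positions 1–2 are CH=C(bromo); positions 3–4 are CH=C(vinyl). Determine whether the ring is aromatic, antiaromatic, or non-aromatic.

Every ring atom contributes a p orbital perpendicular to the ring (every atom in a ring double bond is sp² and brings one electron to the p orbital), so the π system is cyclic and fully conjugated.
π-electron count: 2 × 2 = 4 from the 2 double-bond units.
4 = 4(1); a planar, fully conjugated 4n system is antiaromatic.

Antiaromatic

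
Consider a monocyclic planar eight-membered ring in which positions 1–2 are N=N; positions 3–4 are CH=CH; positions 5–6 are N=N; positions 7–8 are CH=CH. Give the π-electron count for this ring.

Check conjugation: every atom in a ring double bond is sp² and brings one electron to the p orbital; each sp² =N– keeps its lone pair in-plane and puts one electron into the π system — every position has a p orbital, so the cyclic π system is continuous.
π-electron count: 4 × 2 = 8 from the 4 double-bond units.

8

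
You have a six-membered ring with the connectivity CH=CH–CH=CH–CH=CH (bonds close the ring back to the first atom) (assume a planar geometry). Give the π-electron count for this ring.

All ring atoms are sp² and supply a p orbital to the ring (each doubly-bonded ring atom is sp² with one p-orbital electron); the conjugation is uninterrupted.
Tallying contributions gives 3 × 2 = 6 from the 3 double-bond units.
(This ring is benzene.)

6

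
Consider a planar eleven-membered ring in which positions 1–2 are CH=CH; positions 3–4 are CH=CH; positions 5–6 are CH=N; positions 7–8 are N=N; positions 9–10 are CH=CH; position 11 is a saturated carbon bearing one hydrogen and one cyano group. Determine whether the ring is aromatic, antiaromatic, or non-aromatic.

Non-aromatic

Because that saturated carbon is sp³ and has no p orbital in the ring π system at the CH(cyano) position, the π system cannot extend all the way around the ring.
Without a continuous loop of overlapping p orbitals the Hückel electron count never comes into play.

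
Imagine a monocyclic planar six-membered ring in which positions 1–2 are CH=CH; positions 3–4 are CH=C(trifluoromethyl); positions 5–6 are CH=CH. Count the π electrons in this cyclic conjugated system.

6

The p orbitals form a continuous loop: each doubly-bonded ring atom is sp² with one p-orbital electron. The ring is fully conjugated.
Tallying contributions gives 3 × 2 = 6 from the 3 double-bond units.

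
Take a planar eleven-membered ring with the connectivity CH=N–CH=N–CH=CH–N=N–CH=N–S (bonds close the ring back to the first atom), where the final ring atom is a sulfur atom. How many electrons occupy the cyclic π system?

All ring atoms are sp² and supply a p orbital to the ring (the double-bond atoms are sp², each contributing one p electron; each =N– nitrogen is pyridine-type (lone pair in the sp² plane, one electron in the p orbital); the sulfur donates one lone pair from its p orbital); the conjugation is uninterrupted.
Tallying contributions gives 5 × 2 = 10 from the double-bond units + 2 from the S atom = 12.

12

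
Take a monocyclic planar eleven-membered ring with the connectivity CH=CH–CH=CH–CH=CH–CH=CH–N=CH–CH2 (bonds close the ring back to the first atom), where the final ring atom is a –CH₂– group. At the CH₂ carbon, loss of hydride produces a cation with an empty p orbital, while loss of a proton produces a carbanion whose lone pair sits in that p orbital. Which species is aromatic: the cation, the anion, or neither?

The cation

In either ion the ring is fully conjugated: every atom, including the new sp² carbon, supplies a p orbital.
Cation: 5 × 2 + 0 = 10 π electrons → 4(2)+2, aromatic.
Anion: 5 × 2 + 2 = 12 π electrons → 4(3), antiaromatic.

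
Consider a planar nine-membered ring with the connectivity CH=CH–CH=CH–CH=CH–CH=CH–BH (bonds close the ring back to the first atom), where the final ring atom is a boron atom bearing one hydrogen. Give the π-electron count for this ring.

8

All ring atoms are sp² and supply a p orbital to the ring (each doubly-bonded ring atom is sp² with one p-orbital electron; the boron has an empty p orbital); the conjugation is uninterrupted.
Counting π electrons: 4 × 2 = 8 from the double-bond units + 0 from the BH atom = 8.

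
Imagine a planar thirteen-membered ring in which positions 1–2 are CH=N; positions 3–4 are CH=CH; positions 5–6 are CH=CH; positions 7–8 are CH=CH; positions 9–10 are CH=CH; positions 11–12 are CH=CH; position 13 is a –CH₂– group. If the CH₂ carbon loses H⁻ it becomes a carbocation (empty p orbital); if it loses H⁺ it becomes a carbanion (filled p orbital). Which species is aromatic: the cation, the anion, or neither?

In either ion the ring is fully conjugated: every atom, including the new sp² carbon, supplies a p orbital.
Cation: 6 × 2 + 0 = 12 π electrons → 4(3), antiaromatic.
Anion: 6 × 2 + 2 = 14 π electrons → 4(3)+2, aromatic.

The anion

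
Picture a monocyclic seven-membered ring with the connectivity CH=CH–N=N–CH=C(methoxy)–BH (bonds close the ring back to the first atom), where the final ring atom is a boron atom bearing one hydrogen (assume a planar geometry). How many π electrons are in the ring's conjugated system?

Check conjugation: every atom in a ring double bond is sp² and brings one electron to the p orbital; each =N– nitrogen is pyridine-type (lone pair in the sp² plane, one electron in the p orbital); the boron has an empty p orbital — every position has a p orbital, so the cyclic π system is continuous.
Counting π electrons: 3 × 2 = 6 from the double-bond units + 0 from the BH atom = 6.

6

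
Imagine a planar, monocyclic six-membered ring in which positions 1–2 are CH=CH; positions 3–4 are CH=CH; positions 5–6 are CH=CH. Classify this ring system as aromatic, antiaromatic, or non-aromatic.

Aromatic

All ring atoms are sp² and supply a p orbital to the ring (the double-bond atoms are sp², each contributing one p electron); the conjugation is uninterrupted.
Tallying contributions gives 3 × 2 = 6 from the 3 double-bond units.
With 6 π electrons (n = 1), the Hückel 4n+2 condition holds.
This is benzene.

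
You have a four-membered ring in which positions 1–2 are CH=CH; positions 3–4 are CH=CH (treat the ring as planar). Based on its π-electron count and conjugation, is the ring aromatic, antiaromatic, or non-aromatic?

Check conjugation: each doubly-bonded ring atom is sp² with one p-orbital electron — every position has a p orbital, so the cyclic π system is continuous.
π-electron count: 2 × 2 = 4 from the 2 double-bond units.
A 4n π count (4, n = 1) in a planar conjugated ring means antiaromatic.

Antiaromatic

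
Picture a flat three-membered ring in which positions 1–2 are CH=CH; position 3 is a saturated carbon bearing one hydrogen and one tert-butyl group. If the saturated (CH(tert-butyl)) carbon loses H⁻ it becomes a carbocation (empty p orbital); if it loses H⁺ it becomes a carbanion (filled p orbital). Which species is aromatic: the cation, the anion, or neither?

The cation

Once that carbon is sp², every ring atom has a p orbital and both ions are fully conjugated.
Cation: 1 × 2 + 0 = 2 π electrons → 4(0)+2, aromatic.
Anion: 1 × 2 + 2 = 4 π electrons → 4(1), antiaromatic.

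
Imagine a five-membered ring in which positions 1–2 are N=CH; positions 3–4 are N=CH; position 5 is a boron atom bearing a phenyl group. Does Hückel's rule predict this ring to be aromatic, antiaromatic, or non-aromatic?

The p orbitals form a continuous loop: every atom in a ring double bond is sp² and brings one electron to the p orbital; each =N– nitrogen is pyridine-type (lone pair in the sp² plane, one electron in the p orbital); the boron has an empty p orbital. The ring is fully conjugated.
Tallying contributions gives 2 × 2 = 4 from the double-bond units + 0 from the B(phenyl) atom = 4.
4 = 4(1); a planar, fully conjugated 4n system is antiaromatic.

Antiaromatic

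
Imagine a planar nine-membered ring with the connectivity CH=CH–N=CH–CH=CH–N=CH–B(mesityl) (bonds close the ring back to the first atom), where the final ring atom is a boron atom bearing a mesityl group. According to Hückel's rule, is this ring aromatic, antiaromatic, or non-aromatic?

All ring atoms are sp² and supply a p orbital to the ring (each doubly-bonded ring atom is sp² with one p-orbital electron; each =N– nitrogen is pyridine-type (lone pair in the sp² plane, one electron in the p orbital); the boron has an empty p orbital); the conjugation is uninterrupted.
Counting π electrons: 4 × 2 = 8 from the double-bond units + 0 from the B(mesityl) atom = 8.
A 4n π count (8, n = 2) in a planar conjugated ring means antiaromatic.

Antiaromatic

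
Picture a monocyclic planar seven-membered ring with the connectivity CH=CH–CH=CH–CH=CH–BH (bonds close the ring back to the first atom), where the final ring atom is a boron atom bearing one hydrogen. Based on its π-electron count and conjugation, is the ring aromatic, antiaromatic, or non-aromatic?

Check conjugation: the double-bond atoms are sp², each contributing one p electron; the boron has an empty p orbital — every position has a p orbital, so the cyclic π system is continuous.
Tallying contributions gives 3 × 2 = 6 from the double-bond units + 0 from the BH atom = 6.
6 = 4(1) + 2, which satisfies Hückel's 4n+2 rule.

Aromatic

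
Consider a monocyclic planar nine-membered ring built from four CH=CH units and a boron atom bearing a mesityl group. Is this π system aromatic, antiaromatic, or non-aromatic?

Check conjugation: every atom in a ring double bond is sp² and brings one electron to the p orbital; the boron has an empty p orbital — every position has a p orbital, so the cyclic π system is continuous.
Counting π electrons: 4 × 2 = 8 from the double-bond units + 0 from the B(mesityl) atom = 8.
With 8 = 4·2 π electrons, Hückel's rule classifies the planar ring as antiaromatic.

Antiaromatic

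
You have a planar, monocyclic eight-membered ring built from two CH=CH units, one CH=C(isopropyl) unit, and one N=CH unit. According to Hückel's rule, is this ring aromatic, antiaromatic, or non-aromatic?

All ring atoms are sp² and supply a p orbital to the ring (the double-bond atoms are sp², each contributing one p electron; each =N– nitrogen is pyridine-type (lone pair in the sp² plane, one electron in the p orbital)); the conjugation is uninterrupted.
π-electron count: 4 × 2 = 8 from the 4 double-bond units.
A 4n π count (8, n = 2) in a planar conjugated ring means antiaromatic.

Antiaromatic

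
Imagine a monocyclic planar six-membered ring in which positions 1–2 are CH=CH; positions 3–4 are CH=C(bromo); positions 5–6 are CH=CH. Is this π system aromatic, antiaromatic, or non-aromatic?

The p orbitals form a continuous loop: the double-bond atoms are sp², each contributing one p electron. The ring is fully conjugated.
Adding the contributions, 3 × 2 = 6 from the 3 double-bond units.
6 = 4(1) + 2, which satisfies Hückel's 4n+2 rule.

Aromatic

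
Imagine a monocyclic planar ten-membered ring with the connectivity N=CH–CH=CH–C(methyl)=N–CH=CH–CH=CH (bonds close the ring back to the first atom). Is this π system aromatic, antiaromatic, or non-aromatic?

Aromatic

Check conjugation: the double-bond atoms are sp², each contributing one p electron; each =N– nitrogen is pyridine-type (lone pair in the sp² plane, one electron in the p orbital) — every position has a p orbital, so the cyclic π system is continuous.
Counting π electrons: 5 × 2 = 10 from the 5 double-bond units.
With 10 π electrons (n = 2), the Hückel 4n+2 condition holds.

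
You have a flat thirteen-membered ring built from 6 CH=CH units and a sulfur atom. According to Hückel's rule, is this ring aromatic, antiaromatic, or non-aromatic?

Every ring atom contributes a p orbital perpendicular to the ring (every atom in a ring double bond is sp² and brings one electron to the p orbital; the sulfur donates one lone pair from its p orbital), so the π system is cyclic and fully conjugated.
Counting π electrons: 6 × 2 = 12 from the double-bond units + 2 from the S atom = 14.
14 = 4(3) + 2, which satisfies Hückel's 4n+2 rule.

Aromatic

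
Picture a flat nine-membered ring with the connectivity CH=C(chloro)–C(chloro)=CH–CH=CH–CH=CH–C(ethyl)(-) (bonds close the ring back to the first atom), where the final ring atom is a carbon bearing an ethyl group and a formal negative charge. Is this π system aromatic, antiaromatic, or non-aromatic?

Check conjugation: the double-bond atoms are sp², each contributing one p electron; the carbanion's lone pair occupies the p orbital — every position has a p orbital, so the cyclic π system is continuous.
Counting π electrons: 4 × 2 = 8 from the double-bond units + 2 from the C(ethyl)(-) atom = 10.
10 = 4(2) + 2, which satisfies Hückel's 4n+2 rule.

Aromatic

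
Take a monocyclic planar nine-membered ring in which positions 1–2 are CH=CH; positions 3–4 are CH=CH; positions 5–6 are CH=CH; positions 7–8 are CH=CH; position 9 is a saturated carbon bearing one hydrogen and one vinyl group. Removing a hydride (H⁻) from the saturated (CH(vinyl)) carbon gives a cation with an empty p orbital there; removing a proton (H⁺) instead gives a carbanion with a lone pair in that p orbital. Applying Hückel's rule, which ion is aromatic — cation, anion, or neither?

In either ion the ring is fully conjugated: every atom, including the new sp² carbon, supplies a p orbital.
Cation: 4 × 2 + 0 = 8 π electrons → 4(2), antiaromatic.
Anion: 4 × 2 + 2 = 10 π electrons → 4(2)+2, aromatic.

The anion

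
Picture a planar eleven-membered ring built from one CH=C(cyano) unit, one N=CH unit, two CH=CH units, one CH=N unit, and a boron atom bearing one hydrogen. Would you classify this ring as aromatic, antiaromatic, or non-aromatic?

Aromatic

The p orbitals form a continuous loop: each doubly-bonded ring atom is sp² with one p-orbital electron; each sp² =N– keeps its lone pair in-plane and puts one electron into the π system; the boron has an empty p orbital. The ring is fully conjugated.
Counting π electrons: 5 × 2 = 10 from the double-bond units + 0 from the BH atom = 10.
10 = 4(2) + 2, which satisfies Hückel's 4n+2 rule.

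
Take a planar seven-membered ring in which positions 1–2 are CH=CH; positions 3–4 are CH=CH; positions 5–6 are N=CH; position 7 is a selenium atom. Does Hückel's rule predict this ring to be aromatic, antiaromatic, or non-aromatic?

Check conjugation: the double-bond atoms are sp², each contributing one p electron; each sp² =N– keeps its lone pair in-plane and puts one electron into the π system; the selenium donates one lone pair from its p orbital — every position has a p orbital, so the cyclic π system is continuous.
Adding the contributions, 3 × 2 = 6 from the double-bond units + 2 from the Se atom = 8.
8 is a 4n count (n = 2), so the planar conjugated ring is antiaromatic.

Antiaromatic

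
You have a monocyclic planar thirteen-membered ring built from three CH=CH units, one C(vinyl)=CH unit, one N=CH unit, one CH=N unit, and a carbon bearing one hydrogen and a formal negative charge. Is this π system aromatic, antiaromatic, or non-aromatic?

Aromatic

Check conjugation: each doubly-bonded ring atom is sp² with one p-orbital electron; each sp² =N– keeps its lone pair in-plane and puts one electron into the π system; the carbanion's lone pair occupies the p orbital — every position has a p orbital, so the cyclic π system is continuous.
Tallying contributions gives 6 × 2 = 12 from the double-bond units + 2 from the CH(-) atom = 14.
That gives a 4n+2 count (14, n = 3).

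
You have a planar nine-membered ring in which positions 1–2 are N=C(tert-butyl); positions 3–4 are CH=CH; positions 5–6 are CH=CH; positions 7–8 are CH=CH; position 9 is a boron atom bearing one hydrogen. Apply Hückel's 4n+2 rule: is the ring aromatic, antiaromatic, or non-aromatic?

Check conjugation: the double-bond atoms are sp², each contributing one p electron; each sp² =N– keeps its lone pair in-plane and puts one electron into the π system; the boron has an empty p orbital — every position has a p orbital, so the cyclic π system is continuous.
Adding the contributions, 4 × 2 = 8 from the double-bond units + 0 from the BH atom = 8.
With 8 = 4·2 π electrons, Hückel's rule classifies the planar ring as antiaromatic.

Antiaromatic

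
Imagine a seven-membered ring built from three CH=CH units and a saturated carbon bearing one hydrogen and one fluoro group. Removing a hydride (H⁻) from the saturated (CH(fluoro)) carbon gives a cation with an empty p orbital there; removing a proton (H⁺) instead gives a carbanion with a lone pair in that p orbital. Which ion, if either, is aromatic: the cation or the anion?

The cation

In both ions every ring atom is sp² and contributes a p orbital, so both rings are fully conjugated.
Cation: 3 × 2 + 0 = 6 π electrons → 4(1)+2, aromatic.
Anion: 3 × 2 + 2 = 8 π electrons → 4(2), antiaromatic.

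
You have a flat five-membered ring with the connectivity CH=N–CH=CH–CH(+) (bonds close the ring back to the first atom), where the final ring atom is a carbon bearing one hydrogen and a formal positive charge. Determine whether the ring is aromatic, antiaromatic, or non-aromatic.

Antiaromatic

All ring atoms are sp² and supply a p orbital to the ring (the double-bond atoms are sp², each contributing one p electron; each sp² =N– keeps its lone pair in-plane and puts one electron into the π system; the carbocation has an empty p orbital); the conjugation is uninterrupted.
Counting π electrons: 2 × 2 = 4 from the double-bond units + 0 from the CH(+) atom = 4.
A 4n π count (4, n = 1) in a planar conjugated ring means antiaromatic.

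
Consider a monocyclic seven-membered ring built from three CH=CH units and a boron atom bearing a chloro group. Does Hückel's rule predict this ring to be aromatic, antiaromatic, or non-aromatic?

Aromatic

All ring atoms are sp² and supply a p orbital to the ring (the double-bond atoms are sp², each contributing one p electron; the boron has an empty p orbital); the conjugation is uninterrupted.
Counting π electrons: 3 × 2 = 6 from the double-bond units + 0 from the B(chloro) atom = 6.
That gives a 4n+2 count (6, n = 1).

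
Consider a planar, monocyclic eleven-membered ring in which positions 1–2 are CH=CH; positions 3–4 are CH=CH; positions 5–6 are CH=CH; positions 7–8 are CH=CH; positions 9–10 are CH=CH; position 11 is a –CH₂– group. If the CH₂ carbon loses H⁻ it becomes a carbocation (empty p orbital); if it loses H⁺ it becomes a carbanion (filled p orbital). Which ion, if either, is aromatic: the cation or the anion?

In either ion the ring is fully conjugated: every atom, including the new sp² carbon, supplies a p orbital.
Cation: 5 × 2 + 0 = 10 π electrons → 4(2)+2, aromatic.
Anion: 5 × 2 + 2 = 12 π electrons → 4(3), antiaromatic.

The cation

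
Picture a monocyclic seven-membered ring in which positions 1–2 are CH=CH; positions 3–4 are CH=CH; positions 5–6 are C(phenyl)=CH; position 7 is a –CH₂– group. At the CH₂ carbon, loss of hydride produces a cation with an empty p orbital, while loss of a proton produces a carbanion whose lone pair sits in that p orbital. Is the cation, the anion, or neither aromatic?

The cation

Both ions have a continuous loop of p orbitals — each ring atom is sp².
Cation: 3 × 2 + 0 = 6 π electrons → 4(1)+2, aromatic.
Anion: 3 × 2 + 2 = 8 π electrons → 4(2), antiaromatic.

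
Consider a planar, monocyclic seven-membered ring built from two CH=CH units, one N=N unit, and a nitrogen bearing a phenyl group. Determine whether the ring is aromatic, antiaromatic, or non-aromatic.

Antiaromatic

The p orbitals form a continuous loop: the double-bond atoms are sp², each contributing one p electron; the doubly-bonded nitrogens are pyridine-type — their lone pairs lie in the ring plane, leaving one electron in the p orbital; the pyrrole-type nitrogen donates its lone pair from the p orbital. The ring is fully conjugated.
Counting π electrons: 3 × 2 = 6 from the double-bond units + 2 from the N(phenyl) atom = 8.
A 4n π count (8, n = 2) in a planar conjugated ring means antiaromatic.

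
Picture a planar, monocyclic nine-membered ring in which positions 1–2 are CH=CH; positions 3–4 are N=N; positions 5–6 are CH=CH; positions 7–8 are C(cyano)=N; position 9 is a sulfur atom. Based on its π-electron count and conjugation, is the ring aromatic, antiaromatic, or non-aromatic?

All ring atoms are sp² and supply a p orbital to the ring (the double-bond atoms are sp², each contributing one p electron; each sp² =N– keeps its lone pair in-plane and puts one electron into the π system; the sulfur donates one lone pair from its p orbital); the conjugation is uninterrupted.
Tallying contributions gives 4 × 2 = 8 from the double-bond units + 2 from the S atom = 10.
10 = 4(2) + 2, which satisfies Hückel's 4n+2 rule.

Aromatic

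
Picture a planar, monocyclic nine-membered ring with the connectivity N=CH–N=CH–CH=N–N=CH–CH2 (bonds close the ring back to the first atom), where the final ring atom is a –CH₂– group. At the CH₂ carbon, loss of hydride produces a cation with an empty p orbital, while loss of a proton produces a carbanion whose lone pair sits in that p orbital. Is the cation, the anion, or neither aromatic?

The anion

In both ions every ring atom is sp² and contributes a p orbital, so both rings are fully conjugated.
Cation: 4 × 2 + 0 = 8 π electrons → 4(2), antiaromatic.
Anion: 4 × 2 + 2 = 10 π electrons → 4(2)+2, aromatic.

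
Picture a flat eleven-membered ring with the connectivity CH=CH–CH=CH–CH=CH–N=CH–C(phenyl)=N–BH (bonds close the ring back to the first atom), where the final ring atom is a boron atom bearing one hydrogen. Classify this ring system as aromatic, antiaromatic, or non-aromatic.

Aromatic

The p orbitals form a continuous loop: every atom in a ring double bond is sp² and brings one electron to the p orbital; each sp² =N– keeps its lone pair in-plane and puts one electron into the π system; the boron has an empty p orbital. The ring is fully conjugated.
Adding the contributions, 5 × 2 = 10 from the double-bond units + 0 from the BH atom = 10.
Since 10 = 4·2 + 2, the ring meets the 4n+2 criterion.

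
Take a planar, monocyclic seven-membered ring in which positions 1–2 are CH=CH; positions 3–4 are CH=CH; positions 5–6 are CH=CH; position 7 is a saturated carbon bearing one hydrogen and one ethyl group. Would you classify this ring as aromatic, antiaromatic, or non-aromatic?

Non-aromatic

The CH(ethyl) carbon is saturated: that saturated carbon is sp³ and has no p orbital in the ring π system. Conjugation is not continuous around the ring.
A ring that is not fully conjugated cannot be aromatic or antiaromatic regardless of its π-electron count.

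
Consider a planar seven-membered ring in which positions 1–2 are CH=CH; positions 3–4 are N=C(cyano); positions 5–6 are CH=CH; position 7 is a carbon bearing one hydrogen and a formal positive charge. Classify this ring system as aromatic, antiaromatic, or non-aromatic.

Every ring atom contributes a p orbital perpendicular to the ring (every atom in a ring double bond is sp² and brings one electron to the p orbital; the doubly-bonded nitrogens are pyridine-type — their lone pairs lie in the ring plane, leaving one electron in the p orbital; the carbocation has an empty p orbital), so the π system is cyclic and fully conjugated.
Tallying contributions gives 3 × 2 = 6 from the double-bond units + 0 from the CH(+) atom = 6.
With 6 π electrons (n = 1), the Hückel 4n+2 condition holds.

Aromatic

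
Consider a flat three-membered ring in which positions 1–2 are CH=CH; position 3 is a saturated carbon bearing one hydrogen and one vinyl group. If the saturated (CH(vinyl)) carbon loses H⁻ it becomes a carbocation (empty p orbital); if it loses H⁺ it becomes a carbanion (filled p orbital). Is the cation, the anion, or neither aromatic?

The cation

Both ions have a continuous loop of p orbitals — each ring atom is sp².
Cation: 1 × 2 + 0 = 2 π electrons → 4(0)+2, aromatic.
Anion: 1 × 2 + 2 = 4 π electrons → 4(1), antiaromatic.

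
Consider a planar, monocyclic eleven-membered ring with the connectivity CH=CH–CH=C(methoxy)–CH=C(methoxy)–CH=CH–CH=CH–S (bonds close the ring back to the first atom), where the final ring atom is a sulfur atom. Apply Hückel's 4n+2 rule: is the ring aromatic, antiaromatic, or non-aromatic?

Check conjugation: the double-bond atoms are sp², each contributing one p electron; the sulfur donates one lone pair from its p orbital — every position has a p orbital, so the cyclic π system is continuous.
π-electron count: 5 × 2 = 10 from the double-bond units + 2 from the S atom = 12.
A 4n π count (12, n = 3) in a planar conjugated ring means antiaromatic.

Antiaromatic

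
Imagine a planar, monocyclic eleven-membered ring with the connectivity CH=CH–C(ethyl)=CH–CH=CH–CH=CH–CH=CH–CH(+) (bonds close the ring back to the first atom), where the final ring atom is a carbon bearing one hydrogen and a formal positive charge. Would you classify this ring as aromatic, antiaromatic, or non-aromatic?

Aromatic

Every ring atom contributes a p orbital perpendicular to the ring (each doubly-bonded ring atom is sp² with one p-orbital electron; the carbocation has an empty p orbital), so the π system is cyclic and fully conjugated.
Counting π electrons: 5 × 2 = 10 from the double-bond units + 0 from the CH(+) atom = 10.
That gives a 4n+2 count (10, n = 2).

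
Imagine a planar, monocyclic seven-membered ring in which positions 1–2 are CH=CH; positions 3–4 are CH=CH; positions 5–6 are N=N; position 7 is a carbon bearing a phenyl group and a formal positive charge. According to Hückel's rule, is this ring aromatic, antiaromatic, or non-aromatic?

Check conjugation: every atom in a ring double bond is sp² and brings one electron to the p orbital; the doubly-bonded nitrogens are pyridine-type — their lone pairs lie in the ring plane, leaving one electron in the p orbital; the carbocation has an empty p orbital — every position has a p orbital, so the cyclic π system is continuous.
π-electron count: 3 × 2 = 6 from the double-bond units + 0 from the C(phenyl)(+) atom = 6.
6 = 4(1) + 2, which satisfies Hückel's 4n+2 rule.

Aromatic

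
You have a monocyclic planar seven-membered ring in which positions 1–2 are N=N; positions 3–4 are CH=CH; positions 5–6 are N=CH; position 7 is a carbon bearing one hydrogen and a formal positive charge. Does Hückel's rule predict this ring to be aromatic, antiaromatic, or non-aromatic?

Aromatic

Check conjugation: each doubly-bonded ring atom is sp² with one p-orbital electron; each =N– nitrogen is pyridine-type (lone pair in the sp² plane, one electron in the p orbital); the carbocation has an empty p orbital — every position has a p orbital, so the cyclic π system is continuous.
Counting π electrons: 3 × 2 = 6 from the double-bond units + 0 from the CH(+) atom = 6.
Since 6 = 4·1 + 2, the ring meets the 4n+2 criterion.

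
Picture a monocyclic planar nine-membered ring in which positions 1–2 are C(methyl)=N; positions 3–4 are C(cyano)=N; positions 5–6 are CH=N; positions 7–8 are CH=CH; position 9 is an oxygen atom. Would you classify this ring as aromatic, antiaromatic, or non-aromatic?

All ring atoms are sp² and supply a p orbital to the ring (every atom in a ring double bond is sp² and brings one electron to the p orbital; each sp² =N– keeps its lone pair in-plane and puts one electron into the π system; the oxygen donates one lone pair from its p orbital); the conjugation is uninterrupted.
Tallying contributions gives 4 × 2 = 8 from the double-bond units + 2 from the O atom = 10.
That gives a 4n+2 count (10, n = 2).

Aromatic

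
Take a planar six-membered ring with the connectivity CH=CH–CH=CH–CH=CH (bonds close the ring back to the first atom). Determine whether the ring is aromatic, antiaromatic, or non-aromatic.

The p orbitals form a continuous loop: each doubly-bonded ring atom is sp² with one p-orbital electron. The ring is fully conjugated.
Adding the contributions, 3 × 2 = 6 from the 3 double-bond units.
Since 6 = 4·1 + 2, the ring meets the 4n+2 criterion.
(This ring is benzene.)

Aromatic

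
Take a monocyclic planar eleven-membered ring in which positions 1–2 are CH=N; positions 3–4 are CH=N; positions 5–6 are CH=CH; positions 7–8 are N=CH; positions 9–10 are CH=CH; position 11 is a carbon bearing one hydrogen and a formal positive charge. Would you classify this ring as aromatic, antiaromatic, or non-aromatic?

Aromatic

Check conjugation: every atom in a ring double bond is sp² and brings one electron to the p orbital; each sp² =N– keeps its lone pair in-plane and puts one electron into the π system; the carbocation has an empty p orbital — every position has a p orbital, so the cyclic π system is continuous.
Adding the contributions, 5 × 2 = 10 from the double-bond units + 0 from the CH(+) atom = 10.
10 = 4(2) + 2, which satisfies Hückel's 4n+2 rule.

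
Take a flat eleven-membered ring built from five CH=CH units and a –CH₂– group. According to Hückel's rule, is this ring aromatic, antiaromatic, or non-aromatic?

Non-aromatic

At the CH2 position, the tetrahedral CH₂ carbon is sp³ and has no p orbital in the ring π system; the ring's p-orbital overlap is broken there.
A ring that is not fully conjugated cannot be aromatic or antiaromatic regardless of its π-electron count.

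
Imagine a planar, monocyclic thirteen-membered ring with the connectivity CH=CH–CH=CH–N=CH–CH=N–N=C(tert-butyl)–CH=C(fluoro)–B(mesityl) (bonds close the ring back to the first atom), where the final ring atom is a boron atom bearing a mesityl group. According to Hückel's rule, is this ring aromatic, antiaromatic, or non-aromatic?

Antiaromatic

Check conjugation: every atom in a ring double bond is sp² and brings one electron to the p orbital; each sp² =N– keeps its lone pair in-plane and puts one electron into the π system; the boron has an empty p orbital — every position has a p orbital, so the cyclic π system is continuous.
Adding the contributions, 6 × 2 = 12 from the double-bond units + 0 from the B(mesityl) atom = 12.
A 4n π count (12, n = 3) in a planar conjugated ring means antiaromatic.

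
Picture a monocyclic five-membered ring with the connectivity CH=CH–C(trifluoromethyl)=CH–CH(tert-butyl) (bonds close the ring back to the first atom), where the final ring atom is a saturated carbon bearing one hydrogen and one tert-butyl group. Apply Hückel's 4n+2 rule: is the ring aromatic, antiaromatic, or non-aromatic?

Non-aromatic

The CH(tert-butyl) position has four σ bonds — that saturated carbon is sp³ and has no p orbital in the ring π system — so the cyclic conjugation is interrupted.
Hückel's rule only applies to fully conjugated rings, so this one is simply non-aromatic.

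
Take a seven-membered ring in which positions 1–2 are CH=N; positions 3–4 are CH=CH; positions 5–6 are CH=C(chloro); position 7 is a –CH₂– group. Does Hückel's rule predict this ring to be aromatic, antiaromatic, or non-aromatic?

Non-aromatic

Because the tetrahedral CH₂ carbon is sp³ and has no p orbital in the ring π system at the CH2 position, the π system cannot extend all the way around the ring.
Without a continuous loop of overlapping p orbitals the Hückel electron count never comes into play.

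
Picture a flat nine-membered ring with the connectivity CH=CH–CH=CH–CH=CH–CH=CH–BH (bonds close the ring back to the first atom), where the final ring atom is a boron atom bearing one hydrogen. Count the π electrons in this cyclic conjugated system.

Every ring atom contributes a p orbital perpendicular to the ring (every atom in a ring double bond is sp² and brings one electron to the p orbital; the boron has an empty p orbital), so the π system is cyclic and fully conjugated.
Counting π electrons: 4 × 2 = 8 from the double-bond units + 0 from the BH atom = 8.

8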